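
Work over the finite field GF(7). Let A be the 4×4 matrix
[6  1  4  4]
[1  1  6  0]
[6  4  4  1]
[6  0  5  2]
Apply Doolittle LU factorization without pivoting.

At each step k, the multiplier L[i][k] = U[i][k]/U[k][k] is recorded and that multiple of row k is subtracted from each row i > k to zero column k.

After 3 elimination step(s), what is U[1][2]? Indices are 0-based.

Step 1: pivot at (0,0) is 6.
  row1 ← row1 − (6)·row0  ⇒  L[1][0]=6, U row1=(0, 2, 3, 4)
  row2 ← row2 − (1)·row0  ⇒  L[2][0]=1, U row2=(0, 3, 0, 4)
  row3 ← row3 − (1)·row0  ⇒  L[3][0]=1, U row3=(0, 6, 1, 5)
Step 2: pivot at (1,1) is 2.
  row2 ← row2 − (5)·row1  ⇒  L[2][1]=5, U row2=(0, 0, 6, 5)
  row3 ← row3 − (3)·row1  ⇒  L[3][1]=3, U row3=(0, 0, 6, 0)
Step 3: pivot at (2,2) is 6.
  row3 ← row3 − (1)·row2  ⇒  L[3][2]=1, U row3=(0, 0, 0, 2)

U[1][2] = 3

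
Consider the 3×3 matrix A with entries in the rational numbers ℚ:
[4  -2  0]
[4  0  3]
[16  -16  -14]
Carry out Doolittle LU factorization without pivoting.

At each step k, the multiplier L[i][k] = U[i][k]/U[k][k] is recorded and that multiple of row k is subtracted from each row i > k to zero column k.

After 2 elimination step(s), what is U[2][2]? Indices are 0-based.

U[2][2] = -2

[col 0] pivot 4
  R1 -= 1*R0 → (0, 2, 3)  (L[1][0] := 1)
  R2 -= 4*R0 → (0, -8, -14)  (L[2][0] := 4)
[col 1] pivot 2
  R2 -= -4*R1 → (0, 0, -2)  (L[2][1] := -4)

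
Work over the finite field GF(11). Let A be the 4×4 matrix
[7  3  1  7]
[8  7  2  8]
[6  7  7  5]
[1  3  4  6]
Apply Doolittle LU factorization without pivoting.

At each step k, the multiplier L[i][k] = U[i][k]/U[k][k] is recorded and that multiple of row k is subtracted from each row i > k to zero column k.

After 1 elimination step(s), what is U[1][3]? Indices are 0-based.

Step 1: pivot at (0,0) is 7.
  row1 ← row1 − (9)·row0  ⇒  L[1][0]=9, U row1=(0, 2, 4, 0)
  row2 ← row2 − (4)·row0  ⇒  L[2][0]=4, U row2=(0, 6, 3, 10)
  row3 ← row3 − (8)·row0  ⇒  L[3][0]=8, U row3=(0, 1, 7, 5)

U[1][3] = 0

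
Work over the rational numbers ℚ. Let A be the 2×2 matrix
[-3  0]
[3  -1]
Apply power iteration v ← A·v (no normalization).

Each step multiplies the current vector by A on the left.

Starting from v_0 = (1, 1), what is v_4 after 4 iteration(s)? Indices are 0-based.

v_4 = (81, -119)

v_0 = (1, 1).
v_1 = A·v_0 = (-3, 2).
v_2 = A·v_1 = (9, -11).
v_3 = A·v_2 = (-27, 38).
v_4 = A·v_3 = (81, -119).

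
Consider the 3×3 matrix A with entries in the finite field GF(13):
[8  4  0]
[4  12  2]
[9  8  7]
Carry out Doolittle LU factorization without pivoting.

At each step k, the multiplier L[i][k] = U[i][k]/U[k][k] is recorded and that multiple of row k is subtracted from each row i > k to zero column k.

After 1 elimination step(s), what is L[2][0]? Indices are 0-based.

[col 0] pivot 8
  R1 -= 7*R0 → (0, 10, 2)  (L[1][0] := 7)
  R2 -= 6*R0 → (0, 10, 7)  (L[2][0] := 6)

L[2][0] = 6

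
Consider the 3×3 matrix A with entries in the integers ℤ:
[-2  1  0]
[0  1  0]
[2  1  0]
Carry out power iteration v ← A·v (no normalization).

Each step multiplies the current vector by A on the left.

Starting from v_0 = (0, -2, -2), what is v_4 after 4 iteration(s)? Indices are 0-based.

v_4 = (10, -2, -14)

v_0 = (0, -2, -2).
v_1 = A·v_0 = (-2, -2, -2).
v_2 = A·v_1 = (2, -2, -6).
v_3 = A·v_2 = (-6, -2, 2).
v_4 = A·v_3 = (10, -2, -14).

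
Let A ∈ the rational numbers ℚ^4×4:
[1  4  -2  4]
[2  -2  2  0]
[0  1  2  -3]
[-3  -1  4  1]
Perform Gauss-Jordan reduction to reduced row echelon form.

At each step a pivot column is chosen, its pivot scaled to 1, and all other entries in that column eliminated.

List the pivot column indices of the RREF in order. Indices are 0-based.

pivot(0,0)=1: scale R0 → (1, 4, -2, 4)
  clear (1,0): R1 −= (2)R0 → (0, -10, 6, -8)
  clear (3,0): R3 −= (-3)R0 → (0, 11, -2, 13)
pivot(1,1)=-10: scale R1 → (0, 1, -3/5, 4/5)
  clear (0,1): R0 −= (4)R1 → (1, 0, 2/5, 4/5)
  clear (2,1): R2 −= (1)R1 → (0, 0, 13/5, -19/5)
  clear (3,1): R3 −= (11)R1 → (0, 0, 23/5, 21/5)
pivot(2,2)=13/5: scale R2 → (0, 0, 1, -19/13)
  clear (0,2): R0 −= (2/5)R2 → (1, 0, 0, 18/13)
  clear (1,2): R1 −= (-3/5)R2 → (0, 1, 0, -1/13)
  clear (3,2): R3 −= (23/5)R2 → (0, 0, 0, 142/13)
pivot(3,3)=142/13: scale R3 → (0, 0, 0, 1)
  clear (0,3): R0 −= (18/13)R3 → (1, 0, 0, 0)
  clear (1,3): R1 −= (-1/13)R3 → (0, 1, 0, 0)
  clear (2,3): R2 −= (-19/13)R3 → (0, 0, 1, 0)

pivot columns: 0, 1, 2, 3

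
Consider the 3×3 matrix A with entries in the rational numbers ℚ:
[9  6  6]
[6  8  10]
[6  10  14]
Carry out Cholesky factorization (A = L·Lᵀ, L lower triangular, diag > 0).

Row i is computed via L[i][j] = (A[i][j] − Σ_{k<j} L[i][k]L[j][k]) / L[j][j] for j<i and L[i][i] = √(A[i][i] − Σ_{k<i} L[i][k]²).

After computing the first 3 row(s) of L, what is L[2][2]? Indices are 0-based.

L[2][2] = 1

Step 1: L[0][0] = √(9) = 3.
  L[1][0] = (6) / L[0][0] = 2.
Step 2: L[1][1] = √(4) = 2.
  L[2][0] = (6) / L[0][0] = 2.
  L[2][1] = (6) / L[1][1] = 3.
Step 3: L[2][2] = √(1) = 1.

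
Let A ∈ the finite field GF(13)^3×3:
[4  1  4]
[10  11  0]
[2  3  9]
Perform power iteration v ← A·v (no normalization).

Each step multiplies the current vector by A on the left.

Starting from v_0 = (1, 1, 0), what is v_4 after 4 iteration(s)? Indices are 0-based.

v_4 = (2, 7, 10)

v_0 = (1, 1, 0).
v_1 = A·v_0 = (5, 8, 5).
v_2 = A·v_1 = (9, 8, 1).
v_3 = A·v_2 = (9, 9, 12).
v_4 = A·v_3 = (2, 7, 10).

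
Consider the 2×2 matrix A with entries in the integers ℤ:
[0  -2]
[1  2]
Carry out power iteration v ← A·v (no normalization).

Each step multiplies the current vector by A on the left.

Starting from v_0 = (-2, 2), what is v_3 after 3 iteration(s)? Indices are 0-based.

v_0 = (-2, 2).
v_1 = A·v_0 = (-4, 2).
v_2 = A·v_1 = (-4, 0).
v_3 = A·v_2 = (0, -4).

v_3 = (0, -4)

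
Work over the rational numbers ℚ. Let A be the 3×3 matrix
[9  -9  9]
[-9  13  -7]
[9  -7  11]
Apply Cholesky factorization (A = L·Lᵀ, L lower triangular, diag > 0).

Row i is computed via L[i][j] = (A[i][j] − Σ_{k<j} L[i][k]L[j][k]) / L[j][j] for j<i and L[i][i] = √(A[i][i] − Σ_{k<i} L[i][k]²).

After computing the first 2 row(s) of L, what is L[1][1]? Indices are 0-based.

Step 1: L[0][0] = √(9) = 3.
  L[1][0] = (-9) / L[0][0] = -3.
Step 2: L[1][1] = √(4) = 2.

L[1][1] = 2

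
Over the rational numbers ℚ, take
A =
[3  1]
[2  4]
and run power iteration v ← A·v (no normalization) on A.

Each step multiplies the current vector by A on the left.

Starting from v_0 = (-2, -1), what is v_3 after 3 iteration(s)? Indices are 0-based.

v_0 = (-2, -1).
v_1 = A·v_0 = (-7, -8).
v_2 = A·v_1 = (-29, -46).
v_3 = A·v_2 = (-133, -242).

v_3 = (-133, -242)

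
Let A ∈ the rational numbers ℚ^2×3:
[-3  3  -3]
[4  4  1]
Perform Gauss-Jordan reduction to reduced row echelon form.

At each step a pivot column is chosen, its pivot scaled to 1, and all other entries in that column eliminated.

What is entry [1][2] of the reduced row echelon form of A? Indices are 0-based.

step 1: normalize row 0 (÷-3) = (1, -1, 1)
  row 1: subtract 4×row0 = (0, 8, -3)
step 2: normalize row 1 (÷8) = (0, 1, -3/8)
  row 0: subtract -1×row1 = (1, 0, 5/8)

M[1][2] = -3/8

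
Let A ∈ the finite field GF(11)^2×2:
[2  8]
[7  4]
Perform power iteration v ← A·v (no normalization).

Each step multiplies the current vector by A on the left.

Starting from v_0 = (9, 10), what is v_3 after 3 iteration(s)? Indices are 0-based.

v_3 = (0, 4)

v_0 = (9, 10).
v_1 = A·v_0 = (10, 4).
v_2 = A·v_1 = (8, 9).
v_3 = A·v_2 = (0, 4).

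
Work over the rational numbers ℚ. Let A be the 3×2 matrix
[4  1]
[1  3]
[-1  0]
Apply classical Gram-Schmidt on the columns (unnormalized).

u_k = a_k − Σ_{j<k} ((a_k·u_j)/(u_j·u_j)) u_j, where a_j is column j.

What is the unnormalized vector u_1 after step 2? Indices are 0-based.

u_1 = (-5/9, 47/18, 7/18)

Step 1: u_0 = a_0 = (4, 1, -1).
Step 2: u_1 = a_1 − (7/18)·u_0 = (-5/9, 47/18, 7/18).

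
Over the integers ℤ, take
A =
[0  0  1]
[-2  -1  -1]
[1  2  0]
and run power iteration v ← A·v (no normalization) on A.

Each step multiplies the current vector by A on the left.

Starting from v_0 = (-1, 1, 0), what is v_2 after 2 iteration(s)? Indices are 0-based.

v_0 = (-1, 1, 0).
v_1 = A·v_0 = (0, 1, 1).
v_2 = A·v_1 = (1, -2, 2).

v_2 = (1, -2, 2)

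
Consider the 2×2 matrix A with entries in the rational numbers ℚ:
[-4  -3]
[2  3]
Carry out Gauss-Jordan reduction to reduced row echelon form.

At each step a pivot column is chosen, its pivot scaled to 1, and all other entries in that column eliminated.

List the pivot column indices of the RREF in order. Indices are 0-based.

pivot columns: 0, 1

pivot(0,0)=-4: scale R0 → (1, 3/4)
  clear (1,0): R1 −= (2)R0 → (0, 3/2)
pivot(1,1)=3/2: scale R1 → (0, 1)
  clear (0,1): R0 −= (3/4)R1 → (1, 0)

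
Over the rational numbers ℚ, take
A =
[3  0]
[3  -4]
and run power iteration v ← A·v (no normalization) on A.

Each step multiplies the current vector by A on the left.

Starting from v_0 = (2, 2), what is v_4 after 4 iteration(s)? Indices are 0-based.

v_4 = (162, 362)

v_0 = (2, 2).
v_1 = A·v_0 = (6, -2).
v_2 = A·v_1 = (18, 26).
v_3 = A·v_2 = (54, -50).
v_4 = A·v_3 = (162, 362).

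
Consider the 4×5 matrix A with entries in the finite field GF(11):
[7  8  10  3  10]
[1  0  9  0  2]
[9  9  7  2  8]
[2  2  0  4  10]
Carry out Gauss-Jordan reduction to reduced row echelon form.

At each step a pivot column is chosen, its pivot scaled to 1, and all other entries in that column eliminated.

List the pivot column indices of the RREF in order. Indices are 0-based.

pivot columns: 0, 1, 2, 3

step 1: normalize row 0 (÷7) = (1, 9, 3, 2, 3)
  row 1: subtract 1×row0 = (0, 2, 6, 9, 10)
  row 2: subtract 9×row0 = (0, 5, 2, 6, 3)
  row 3: subtract 2×row0 = (0, 6, 5, 0, 4)
step 2: normalize row 1 (÷2) = (0, 1, 3, 10, 5)
  row 0: subtract 9×row1 = (1, 0, 9, 0, 2)
  row 2: subtract 5×row1 = (0, 0, 9, 0, 0)
  row 3: subtract 6×row1 = (0, 0, 9, 6, 7)
step 3: normalize row 2 (÷9) = (0, 0, 1, 0, 0)
  row 0: subtract 9×row2 = (1, 0, 0, 0, 2)
  row 1: subtract 3×row2 = (0, 1, 0, 10, 5)
  row 3: subtract 9×row2 = (0, 0, 0, 6, 7)
step 4: normalize row 3 (÷6) = (0, 0, 0, 1, 3)
  row 1: subtract 10×row3 = (0, 1, 0, 0, 8)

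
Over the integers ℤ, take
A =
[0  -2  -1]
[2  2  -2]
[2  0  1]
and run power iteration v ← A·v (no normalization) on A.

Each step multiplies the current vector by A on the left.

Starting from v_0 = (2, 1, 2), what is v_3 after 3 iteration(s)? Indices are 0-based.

v_3 = (34, -48, -22)

v_0 = (2, 1, 2).
v_1 = A·v_0 = (-4, 2, 6).
v_2 = A·v_1 = (-10, -16, -2).
v_3 = A·v_2 = (34, -48, -22).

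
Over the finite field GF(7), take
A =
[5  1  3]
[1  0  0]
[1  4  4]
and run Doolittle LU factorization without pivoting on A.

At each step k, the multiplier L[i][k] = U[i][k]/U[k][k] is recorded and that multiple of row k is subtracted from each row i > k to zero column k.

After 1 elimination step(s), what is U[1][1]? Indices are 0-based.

U[1][1] = 4

Step 1: pivot at (0,0) is 5.
  row1 ← row1 − (3)·row0  ⇒  L[1][0]=3, U row1=(0, 4, 5)
  row2 ← row2 − (3)·row0  ⇒  L[2][0]=3, U row2=(0, 1, 2)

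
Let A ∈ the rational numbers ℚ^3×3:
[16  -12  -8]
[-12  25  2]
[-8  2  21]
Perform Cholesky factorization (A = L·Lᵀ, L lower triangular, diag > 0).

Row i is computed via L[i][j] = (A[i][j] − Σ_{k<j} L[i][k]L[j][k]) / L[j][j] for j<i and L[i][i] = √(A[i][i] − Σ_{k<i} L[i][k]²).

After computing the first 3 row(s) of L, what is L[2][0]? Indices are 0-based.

L[2][0] = -2

Step 1: L[0][0] = √(16) = 4.
  L[1][0] = (-12) / L[0][0] = -3.
Step 2: L[1][1] = √(16) = 4.
  L[2][0] = (-8) / L[0][0] = -2.
  L[2][1] = (-4) / L[1][1] = -1.
Step 3: L[2][2] = √(16) = 4.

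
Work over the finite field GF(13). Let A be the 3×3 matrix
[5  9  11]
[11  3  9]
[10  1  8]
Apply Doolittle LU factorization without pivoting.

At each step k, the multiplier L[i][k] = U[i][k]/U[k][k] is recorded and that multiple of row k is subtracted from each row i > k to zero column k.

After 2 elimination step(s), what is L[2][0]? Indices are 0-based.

Step 1: pivot at (0,0) is 5.
  row1 ← row1 − (10)·row0  ⇒  L[1][0]=10, U row1=(0, 4, 3)
  row2 ← row2 − (2)·row0  ⇒  L[2][0]=2, U row2=(0, 9, 12)
Step 2: pivot at (1,1) is 4.
  row2 ← row2 − (12)·row1  ⇒  L[2][1]=12, U row2=(0, 0, 2)

L[2][0] = 2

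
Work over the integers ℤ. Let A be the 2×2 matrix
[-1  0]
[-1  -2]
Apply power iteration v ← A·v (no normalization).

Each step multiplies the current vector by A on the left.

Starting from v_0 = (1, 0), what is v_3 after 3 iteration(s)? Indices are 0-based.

v_0 = (1, 0).
v_1 = A·v_0 = (-1, -1).
v_2 = A·v_1 = (1, 3).
v_3 = A·v_2 = (-1, -7).

v_3 = (-1, -7)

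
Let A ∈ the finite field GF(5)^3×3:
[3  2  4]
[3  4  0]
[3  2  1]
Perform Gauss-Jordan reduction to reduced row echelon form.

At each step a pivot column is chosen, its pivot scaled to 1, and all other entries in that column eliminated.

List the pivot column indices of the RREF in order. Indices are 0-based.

[1] R0 /= 3  ⇒  (1, 4, 3)
     R1 -= 3·R0  ⇒  (0, 2, 1)
     R2 -= 3·R0  ⇒  (0, 0, 2)
[2] R1 /= 2  ⇒  (0, 1, 3)
     R0 -= 4·R1  ⇒  (1, 0, 1)
[3] R2 /= 2  ⇒  (0, 0, 1)
     R0 -= 1·R2  ⇒  (1, 0, 0)
     R1 -= 3·R2  ⇒  (0, 1, 0)

pivot columns: 0, 1, 2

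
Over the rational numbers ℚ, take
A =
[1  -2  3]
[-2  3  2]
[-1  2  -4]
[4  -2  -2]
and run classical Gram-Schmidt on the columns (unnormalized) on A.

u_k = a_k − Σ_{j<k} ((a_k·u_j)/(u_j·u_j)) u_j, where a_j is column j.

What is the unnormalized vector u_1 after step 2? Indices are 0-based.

Step 1: u_0 = a_0 = (1, -2, -1, 4).
Step 2: u_1 = a_1 − (-9/11)·u_0 = (-13/11, 15/11, 13/11, 14/11).

u_1 = (-13/11, 15/11, 13/11, 14/11)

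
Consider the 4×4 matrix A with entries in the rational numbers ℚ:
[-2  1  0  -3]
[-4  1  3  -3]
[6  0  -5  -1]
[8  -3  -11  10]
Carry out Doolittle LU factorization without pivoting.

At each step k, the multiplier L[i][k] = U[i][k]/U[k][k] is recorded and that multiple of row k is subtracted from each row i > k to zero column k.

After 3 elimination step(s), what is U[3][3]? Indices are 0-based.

U[3][3] = -1

k=0: U[0][0]=-2
  eliminate (1,0): mult=2, new row 1: (0, -1, 3, 3); set L[1][0]=2
  eliminate (2,0): mult=-3, new row 2: (0, 3, -5, -10); set L[2][0]=-3
  eliminate (3,0): mult=-4, new row 3: (0, 1, -11, -2); set L[3][0]=-4
k=1: U[1][1]=-1
  eliminate (2,1): mult=-3, new row 2: (0, 0, 4, -1); set L[2][1]=-3
  eliminate (3,1): mult=-1, new row 3: (0, 0, -8, 1); set L[3][1]=-1
k=2: U[2][2]=4
  eliminate (3,2): mult=-2, new row 3: (0, 0, 0, -1); set L[3][2]=-2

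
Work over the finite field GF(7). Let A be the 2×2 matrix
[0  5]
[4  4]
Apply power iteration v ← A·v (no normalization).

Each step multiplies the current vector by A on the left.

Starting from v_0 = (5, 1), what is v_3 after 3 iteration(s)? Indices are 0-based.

v_0 = (5, 1).
v_1 = A·v_0 = (5, 3).
v_2 = A·v_1 = (1, 4).
v_3 = A·v_2 = (6, 6).

v_3 = (6, 6)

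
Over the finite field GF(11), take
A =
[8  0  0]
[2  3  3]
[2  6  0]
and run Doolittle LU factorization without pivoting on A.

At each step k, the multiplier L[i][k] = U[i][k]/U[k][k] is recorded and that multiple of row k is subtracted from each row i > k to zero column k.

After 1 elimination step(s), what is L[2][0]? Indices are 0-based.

[col 0] pivot 8
  R1 -= 3*R0 → (0, 3, 3)  (L[1][0] := 3)
  R2 -= 3*R0 → (0, 6, 0)  (L[2][0] := 3)

L[2][0] = 3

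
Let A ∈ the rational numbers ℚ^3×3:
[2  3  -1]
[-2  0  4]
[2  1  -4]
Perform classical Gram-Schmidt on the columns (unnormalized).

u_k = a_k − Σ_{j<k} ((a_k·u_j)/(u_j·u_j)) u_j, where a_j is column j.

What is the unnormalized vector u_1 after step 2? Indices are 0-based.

Step 1: u_0 = a_0 = (2, -2, 2).
Step 2: u_1 = a_1 − (2/3)·u_0 = (5/3, 4/3, -1/3).

u_1 = (5/3, 4/3, -1/3)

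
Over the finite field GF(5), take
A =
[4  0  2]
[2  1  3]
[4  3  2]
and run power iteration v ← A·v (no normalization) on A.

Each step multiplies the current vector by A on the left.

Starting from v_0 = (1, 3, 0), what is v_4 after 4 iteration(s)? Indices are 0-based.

v_4 = (4, 0, 0)

v_0 = (1, 3, 0).
v_1 = A·v_0 = (4, 0, 3).
v_2 = A·v_1 = (2, 2, 2).
v_3 = A·v_2 = (2, 2, 3).
v_4 = A·v_3 = (4, 0, 0).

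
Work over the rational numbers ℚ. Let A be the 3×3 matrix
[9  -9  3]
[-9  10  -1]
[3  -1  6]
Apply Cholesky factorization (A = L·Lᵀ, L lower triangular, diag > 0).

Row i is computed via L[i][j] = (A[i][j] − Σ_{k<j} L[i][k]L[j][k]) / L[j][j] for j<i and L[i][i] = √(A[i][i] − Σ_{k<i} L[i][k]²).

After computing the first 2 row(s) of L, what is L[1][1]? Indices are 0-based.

Step 1: L[0][0] = √(9) = 3.
  L[1][0] = (-9) / L[0][0] = -3.
Step 2: L[1][1] = √(1) = 1.

L[1][1] = 1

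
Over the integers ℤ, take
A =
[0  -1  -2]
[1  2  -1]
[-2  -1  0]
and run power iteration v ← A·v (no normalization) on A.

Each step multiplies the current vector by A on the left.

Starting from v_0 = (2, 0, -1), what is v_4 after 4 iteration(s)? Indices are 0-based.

v_4 = (8, 96, -40)

v_0 = (2, 0, -1).
v_1 = A·v_0 = (2, 3, -4).
v_2 = A·v_1 = (5, 12, -7).
v_3 = A·v_2 = (2, 36, -22).
v_4 = A·v_3 = (8, 96, -40).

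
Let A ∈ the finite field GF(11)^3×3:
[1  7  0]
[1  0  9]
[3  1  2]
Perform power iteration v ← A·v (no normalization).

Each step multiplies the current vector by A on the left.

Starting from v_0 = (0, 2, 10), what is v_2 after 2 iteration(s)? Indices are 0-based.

v_0 = (0, 2, 10).
v_1 = A·v_0 = (3, 2, 0).
v_2 = A·v_1 = (6, 3, 0).

v_2 = (6, 3, 0)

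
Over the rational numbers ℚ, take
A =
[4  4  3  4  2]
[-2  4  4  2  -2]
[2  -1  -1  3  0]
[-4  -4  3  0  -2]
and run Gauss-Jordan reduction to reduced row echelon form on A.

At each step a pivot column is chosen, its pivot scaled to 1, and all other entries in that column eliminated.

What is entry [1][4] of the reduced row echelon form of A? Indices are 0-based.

[1] R0 /= 4  ⇒  (1, 1, 3/4, 1, 1/2)
     R1 -= -2·R0  ⇒  (0, 6, 11/2, 4, -1)
     R2 -= 2·R0  ⇒  (0, -3, -5/2, 1, -1)
     R3 -= -4·R0  ⇒  (0, 0, 6, 4, 0)
[2] R1 /= 6  ⇒  (0, 1, 11/12, 2/3, -1/6)
     R0 -= 1·R1  ⇒  (1, 0, -1/6, 1/3, 2/3)
     R2 -= -3·R1  ⇒  (0, 0, 1/4, 3, -3/2)
[3] R2 /= 1/4  ⇒  (0, 0, 1, 12, -6)
     R0 -= -1/6·R2  ⇒  (1, 0, 0, 7/3, -1/3)
     R1 -= 11/12·R2  ⇒  (0, 1, 0, -31/3, 16/3)
     R3 -= 6·R2  ⇒  (0, 0, 0, -68, 36)
[4] R3 /= -68  ⇒  (0, 0, 0, 1, -9/17)
     R0 -= 7/3·R3  ⇒  (1, 0, 0, 0, 46/51)
     R1 -= -31/3·R3  ⇒  (0, 1, 0, 0, -7/51)
     R2 -= 12·R3  ⇒  (0, 0, 1, 0, 6/17)

M[1][4] = -7/51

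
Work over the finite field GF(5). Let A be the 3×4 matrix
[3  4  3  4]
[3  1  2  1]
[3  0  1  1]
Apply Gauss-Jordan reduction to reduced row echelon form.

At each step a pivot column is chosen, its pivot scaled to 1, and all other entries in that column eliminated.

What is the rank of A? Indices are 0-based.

pivot(0,0)=3: scale R0 → (1, 3, 1, 3)
  clear (1,0): R1 −= (3)R0 → (0, 2, 4, 2)
  clear (2,0): R2 −= (3)R0 → (0, 1, 3, 2)
pivot(1,1)=2: scale R1 → (0, 1, 2, 1)
  clear (0,1): R0 −= (3)R1 → (1, 0, 0, 0)
  clear (2,1): R2 −= (1)R1 → (0, 0, 1, 1)
pivot(2,2)=1: scale R2 → (0, 0, 1, 1)
  clear (1,2): R1 −= (2)R2 → (0, 1, 0, 4)

rank = 3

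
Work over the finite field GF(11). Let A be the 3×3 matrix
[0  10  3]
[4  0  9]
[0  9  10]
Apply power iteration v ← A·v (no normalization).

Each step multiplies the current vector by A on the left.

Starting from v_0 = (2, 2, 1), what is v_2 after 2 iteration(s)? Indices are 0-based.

v_0 = (2, 2, 1).
v_1 = A·v_0 = (1, 6, 6).
v_2 = A·v_1 = (1, 3, 4).

v_2 = (1, 3, 4)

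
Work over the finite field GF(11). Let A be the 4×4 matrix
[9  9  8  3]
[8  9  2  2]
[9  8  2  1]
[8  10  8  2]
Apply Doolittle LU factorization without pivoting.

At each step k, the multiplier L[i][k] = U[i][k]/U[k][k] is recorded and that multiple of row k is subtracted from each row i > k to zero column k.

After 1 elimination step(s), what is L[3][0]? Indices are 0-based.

k=0: U[0][0]=9
  eliminate (1,0): mult=7, new row 1: (0, 1, 1, 3); set L[1][0]=7
  eliminate (2,0): mult=1, new row 2: (0, 10, 5, 9); set L[2][0]=1
  eliminate (3,0): mult=7, new row 3: (0, 2, 7, 3); set L[3][0]=7

L[3][0] = 7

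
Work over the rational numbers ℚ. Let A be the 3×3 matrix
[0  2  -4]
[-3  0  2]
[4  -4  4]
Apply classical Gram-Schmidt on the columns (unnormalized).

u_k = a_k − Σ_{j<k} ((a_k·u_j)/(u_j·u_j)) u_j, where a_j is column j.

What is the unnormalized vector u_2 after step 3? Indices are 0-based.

Step 1: u_0 = a_0 = (0, -3, 4).
Step 2: u_1 = a_1 − (-16/25)·u_0 = (2, -48/25, -36/25).
Step 3: u_2 = a_2 − (2/5)·u_0 − (-110/61)·u_1 = (-24/61, -16/61, -12/61).

u_2 = (-24/61, -16/61, -12/61)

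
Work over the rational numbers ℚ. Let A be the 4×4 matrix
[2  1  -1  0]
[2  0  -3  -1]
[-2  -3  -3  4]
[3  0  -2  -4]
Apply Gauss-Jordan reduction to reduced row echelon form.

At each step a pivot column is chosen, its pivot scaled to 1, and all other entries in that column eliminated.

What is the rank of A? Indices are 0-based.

rank = 4

pivot(0,0)=2: scale R0 → (1, 1/2, -1/2, 0)
  clear (1,0): R1 −= (2)R0 → (0, -1, -2, -1)
  clear (2,0): R2 −= (-2)R0 → (0, -2, -4, 4)
  clear (3,0): R3 −= (3)R0 → (0, -3/2, -1/2, -4)
pivot(1,1)=-1: scale R1 → (0, 1, 2, 1)
  clear (0,1): R0 −= (1/2)R1 → (1, 0, -3/2, -1/2)
  clear (2,1): R2 −= (-2)R1 → (0, 0, 0, 6)
  clear (3,1): R3 −= (-3/2)R1 → (0, 0, 5/2, -5/2)
pivot(2,2): swap R2↔R3
pivot(2,2)=5/2: scale R2 → (0, 0, 1, -1)
  clear (0,2): R0 −= (-3/2)R2 → (1, 0, 0, -2)
  clear (1,2): R1 −= (2)R2 → (0, 1, 0, 3)
pivot(3,3)=6: scale R3 → (0, 0, 0, 1)
  clear (0,3): R0 −= (-2)R3 → (1, 0, 0, 0)
  clear (1,3): R1 −= (3)R3 → (0, 1, 0, 0)
  clear (2,3): R2 −= (-1)R3 → (0, 0, 1, 0)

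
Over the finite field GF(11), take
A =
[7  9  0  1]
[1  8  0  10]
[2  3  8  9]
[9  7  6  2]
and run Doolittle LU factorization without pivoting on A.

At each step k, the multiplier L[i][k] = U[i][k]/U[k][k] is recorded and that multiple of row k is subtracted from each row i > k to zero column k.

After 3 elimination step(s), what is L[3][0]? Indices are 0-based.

L[3][0] = 6

Step 1: pivot at (0,0) is 7.
  row1 ← row1 − (8)·row0  ⇒  L[1][0]=8, U row1=(0, 2, 0, 2)
  row2 ← row2 − (5)·row0  ⇒  L[2][0]=5, U row2=(0, 2, 8, 4)
  row3 ← row3 − (6)·row0  ⇒  L[3][0]=6, U row3=(0, 8, 6, 7)
Step 2: pivot at (1,1) is 2.
  row2 ← row2 − (1)·row1  ⇒  L[2][1]=1, U row2=(0, 0, 8, 2)
  row3 ← row3 − (4)·row1  ⇒  L[3][1]=4, U row3=(0, 0, 6, 10)
Step 3: pivot at (2,2) is 8.
  row3 ← row3 − (9)·row2  ⇒  L[3][2]=9, U row3=(0, 0, 0, 3)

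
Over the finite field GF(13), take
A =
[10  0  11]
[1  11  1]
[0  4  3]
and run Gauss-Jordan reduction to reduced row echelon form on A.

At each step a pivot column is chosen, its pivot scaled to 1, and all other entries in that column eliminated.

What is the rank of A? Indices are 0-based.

step 1: normalize row 0 (÷10) = (1, 0, 5)
  row 1: subtract 1×row0 = (0, 11, 9)
step 2: normalize row 1 (÷11) = (0, 1, 2)
  row 2: subtract 4×row1 = (0, 0, 8)
step 3: normalize row 2 (÷8) = (0, 0, 1)
  row 0: subtract 5×row2 = (1, 0, 0)
  row 1: subtract 2×row2 = (0, 1, 0)

rank = 3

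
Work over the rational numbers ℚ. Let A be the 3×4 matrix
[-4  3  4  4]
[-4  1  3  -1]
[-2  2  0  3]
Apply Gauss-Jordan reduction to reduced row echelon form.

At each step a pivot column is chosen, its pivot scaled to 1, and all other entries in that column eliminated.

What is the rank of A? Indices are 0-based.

step 1: normalize row 0 (÷-4) = (1, -3/4, -1, -1)
  row 1: subtract -4×row0 = (0, -2, -1, -5)
  row 2: subtract -2×row0 = (0, 1/2, -2, 1)
step 2: normalize row 1 (÷-2) = (0, 1, 1/2, 5/2)
  row 0: subtract -3/4×row1 = (1, 0, -5/8, 7/8)
  row 2: subtract 1/2×row1 = (0, 0, -9/4, -1/4)
step 3: normalize row 2 (÷-9/4) = (0, 0, 1, 1/9)
  row 0: subtract -5/8×row2 = (1, 0, 0, 17/18)
  row 1: subtract 1/2×row2 = (0, 1, 0, 22/9)

rank = 3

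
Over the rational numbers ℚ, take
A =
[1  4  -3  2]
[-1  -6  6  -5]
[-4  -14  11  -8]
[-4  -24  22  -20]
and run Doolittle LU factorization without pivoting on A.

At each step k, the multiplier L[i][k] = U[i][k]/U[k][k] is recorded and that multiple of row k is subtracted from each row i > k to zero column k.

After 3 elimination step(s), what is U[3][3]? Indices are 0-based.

k=0: U[0][0]=1
  eliminate (1,0): mult=-1, new row 1: (0, -2, 3, -3); set L[1][0]=-1
  eliminate (2,0): mult=-4, new row 2: (0, 2, -1, 0); set L[2][0]=-4
  eliminate (3,0): mult=-4, new row 3: (0, -8, 10, -12); set L[3][0]=-4
k=1: U[1][1]=-2
  eliminate (2,1): mult=-1, new row 2: (0, 0, 2, -3); set L[2][1]=-1
  eliminate (3,1): mult=4, new row 3: (0, 0, -2, 0); set L[3][1]=4
k=2: U[2][2]=2
  eliminate (3,2): mult=-1, new row 3: (0, 0, 0, -3); set L[3][2]=-1

U[3][3] = -3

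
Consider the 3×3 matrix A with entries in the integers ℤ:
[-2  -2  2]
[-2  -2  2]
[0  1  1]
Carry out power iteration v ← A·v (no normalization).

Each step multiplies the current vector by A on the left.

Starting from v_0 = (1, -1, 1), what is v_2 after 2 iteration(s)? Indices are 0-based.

v_0 = (1, -1, 1).
v_1 = A·v_0 = (2, 2, 0).
v_2 = A·v_1 = (-8, -8, 2).

v_2 = (-8, -8, 2)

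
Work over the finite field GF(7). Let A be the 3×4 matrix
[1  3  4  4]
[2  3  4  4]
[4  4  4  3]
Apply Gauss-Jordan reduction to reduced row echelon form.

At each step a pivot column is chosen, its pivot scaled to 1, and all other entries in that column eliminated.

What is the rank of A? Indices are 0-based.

pivot(0,0)=1: scale R0 → (1, 3, 4, 4)
  clear (1,0): R1 −= (2)R0 → (0, 4, 3, 3)
  clear (2,0): R2 −= (4)R0 → (0, 6, 2, 1)
pivot(1,1)=4: scale R1 → (0, 1, 6, 6)
  clear (0,1): R0 −= (3)R1 → (1, 0, 0, 0)
  clear (2,1): R2 −= (6)R1 → (0, 0, 1, 0)
pivot(2,2)=1: scale R2 → (0, 0, 1, 0)
  clear (1,2): R1 −= (6)R2 → (0, 1, 0, 6)

rank = 3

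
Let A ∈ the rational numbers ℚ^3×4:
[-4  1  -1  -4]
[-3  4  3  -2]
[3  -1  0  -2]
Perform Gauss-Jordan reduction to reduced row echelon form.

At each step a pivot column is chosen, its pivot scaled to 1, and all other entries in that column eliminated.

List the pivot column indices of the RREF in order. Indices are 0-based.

step 1: normalize row 0 (÷-4) = (1, -1/4, 1/4, 1)
  row 1: subtract -3×row0 = (0, 13/4, 15/4, 1)
  row 2: subtract 3×row0 = (0, -1/4, -3/4, -5)
step 2: normalize row 1 (÷13/4) = (0, 1, 15/13, 4/13)
  row 0: subtract -1/4×row1 = (1, 0, 7/13, 14/13)
  row 2: subtract -1/4×row1 = (0, 0, -6/13, -64/13)
step 3: normalize row 2 (÷-6/13) = (0, 0, 1, 32/3)
  row 0: subtract 7/13×row2 = (1, 0, 0, -14/3)
  row 1: subtract 15/13×row2 = (0, 1, 0, -12)

pivot columns: 0, 1, 2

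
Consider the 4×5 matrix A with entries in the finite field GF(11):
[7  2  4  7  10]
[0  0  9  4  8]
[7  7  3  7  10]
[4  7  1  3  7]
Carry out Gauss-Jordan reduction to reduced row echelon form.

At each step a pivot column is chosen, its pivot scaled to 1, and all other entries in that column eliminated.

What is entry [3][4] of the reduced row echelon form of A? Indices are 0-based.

step 1: normalize row 0 (÷7) = (1, 5, 10, 1, 3)
  row 2: subtract 7×row0 = (0, 5, 10, 0, 0)
  row 3: subtract 4×row0 = (0, 9, 5, 10, 6)
step 2: exchange rows 1,2
step 2: normalize row 1 (÷5) = (0, 1, 2, 0, 0)
  row 0: subtract 5×row1 = (1, 0, 0, 1, 3)
  row 3: subtract 9×row1 = (0, 0, 9, 10, 6)
step 3: normalize row 2 (÷9) = (0, 0, 1, 9, 7)
  row 1: subtract 2×row2 = (0, 1, 0, 4, 8)
  row 3: subtract 9×row2 = (0, 0, 0, 6, 9)
step 4: normalize row 3 (÷6) = (0, 0, 0, 1, 7)
  row 0: subtract 1×row3 = (1, 0, 0, 0, 7)
  row 1: subtract 4×row3 = (0, 1, 0, 0, 2)
  row 2: subtract 9×row3 = (0, 0, 1, 0, 10)

M[3][4] = 7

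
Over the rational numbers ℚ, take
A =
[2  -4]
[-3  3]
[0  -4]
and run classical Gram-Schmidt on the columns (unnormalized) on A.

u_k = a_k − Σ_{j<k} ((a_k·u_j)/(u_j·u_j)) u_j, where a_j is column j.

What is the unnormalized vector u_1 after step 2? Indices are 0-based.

Step 1: u_0 = a_0 = (2, -3, 0).
Step 2: u_1 = a_1 − (-17/13)·u_0 = (-18/13, -12/13, -4).

u_1 = (-18/13, -12/13, -4)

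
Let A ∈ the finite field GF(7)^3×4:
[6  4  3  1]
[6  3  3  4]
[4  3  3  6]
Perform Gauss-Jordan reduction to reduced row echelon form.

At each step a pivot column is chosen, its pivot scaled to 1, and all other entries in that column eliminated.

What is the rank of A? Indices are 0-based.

step 1: normalize row 0 (÷6) = (1, 3, 4, 6)
  row 1: subtract 6×row0 = (0, 6, 0, 3)
  row 2: subtract 4×row0 = (0, 5, 1, 3)
step 2: normalize row 1 (÷6) = (0, 1, 0, 4)
  row 0: subtract 3×row1 = (1, 0, 4, 1)
  row 2: subtract 5×row1 = (0, 0, 1, 4)
step 3: normalize row 2 (÷1) = (0, 0, 1, 4)
  row 0: subtract 4×row2 = (1, 0, 0, 6)

rank = 3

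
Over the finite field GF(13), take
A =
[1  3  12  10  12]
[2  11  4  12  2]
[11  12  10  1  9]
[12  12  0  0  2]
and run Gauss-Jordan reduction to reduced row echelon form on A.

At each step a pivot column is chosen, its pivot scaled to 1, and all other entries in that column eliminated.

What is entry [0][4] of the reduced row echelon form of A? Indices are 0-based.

M[0][4] = 2

pivot(0,0)=1: scale R0 → (1, 3, 12, 10, 12)
  clear (1,0): R1 −= (2)R0 → (0, 5, 6, 5, 4)
  clear (2,0): R2 −= (11)R0 → (0, 5, 8, 8, 7)
  clear (3,0): R3 −= (12)R0 → (0, 2, 12, 10, 1)
pivot(1,1)=5: scale R1 → (0, 1, 9, 1, 6)
  clear (0,1): R0 −= (3)R1 → (1, 0, 11, 7, 7)
  clear (2,1): R2 −= (5)R1 → (0, 0, 2, 3, 3)
  clear (3,1): R3 −= (2)R1 → (0, 0, 7, 8, 2)
pivot(2,2)=2: scale R2 → (0, 0, 1, 8, 8)
  clear (0,2): R0 −= (11)R2 → (1, 0, 0, 10, 10)
  clear (1,2): R1 −= (9)R2 → (0, 1, 0, 7, 12)
  clear (3,2): R3 −= (7)R2 → (0, 0, 0, 4, 11)
pivot(3,3)=4: scale R3 → (0, 0, 0, 1, 6)
  clear (0,3): R0 −= (10)R3 → (1, 0, 0, 0, 2)
  clear (1,3): R1 −= (7)R3 → (0, 1, 0, 0, 9)
  clear (2,3): R2 −= (8)R3 → (0, 0, 1, 0, 12)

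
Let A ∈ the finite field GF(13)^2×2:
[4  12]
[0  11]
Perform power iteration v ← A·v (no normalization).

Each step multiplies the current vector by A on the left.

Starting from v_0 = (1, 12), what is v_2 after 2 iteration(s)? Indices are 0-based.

v_2 = (5, 9)

v_0 = (1, 12).
v_1 = A·v_0 = (5, 2).
v_2 = A·v_1 = (5, 9).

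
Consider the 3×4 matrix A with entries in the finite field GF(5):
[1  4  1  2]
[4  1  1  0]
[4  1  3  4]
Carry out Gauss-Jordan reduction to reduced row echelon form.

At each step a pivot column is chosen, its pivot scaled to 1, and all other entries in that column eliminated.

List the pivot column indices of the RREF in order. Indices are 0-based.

step 1: normalize row 0 (÷1) = (1, 4, 1, 2)
  row 1: subtract 4×row0 = (0, 0, 2, 2)
  row 2: subtract 4×row0 = (0, 0, 4, 1)
skip col 1 (zero from row 1)
step 2: normalize row 1 (÷2) = (0, 0, 1, 1)
  row 0: subtract 1×row1 = (1, 4, 0, 1)
  row 2: subtract 4×row1 = (0, 0, 0, 2)
step 3: normalize row 2 (÷2) = (0, 0, 0, 1)
  row 0: subtract 1×row2 = (1, 4, 0, 0)
  row 1: subtract 1×row2 = (0, 0, 1, 0)

pivot columns: 0, 2, 3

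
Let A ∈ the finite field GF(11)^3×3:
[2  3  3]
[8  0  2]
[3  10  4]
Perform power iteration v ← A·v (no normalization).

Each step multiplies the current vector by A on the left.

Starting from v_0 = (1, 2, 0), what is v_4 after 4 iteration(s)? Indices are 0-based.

v_4 = (3, 2, 10)

v_0 = (1, 2, 0).
v_1 = A·v_0 = (8, 8, 1).
v_2 = A·v_1 = (10, 0, 9).
v_3 = A·v_2 = (3, 10, 0).
v_4 = A·v_3 = (3, 2, 10).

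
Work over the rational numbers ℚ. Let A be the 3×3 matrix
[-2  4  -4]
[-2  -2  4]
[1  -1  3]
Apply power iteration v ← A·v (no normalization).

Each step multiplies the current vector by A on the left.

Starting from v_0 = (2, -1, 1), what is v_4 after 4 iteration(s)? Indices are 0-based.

v_4 = (-544, -208, 160)

v_0 = (2, -1, 1).
v_1 = A·v_0 = (-12, 2, 6).
v_2 = A·v_1 = (8, 44, 4).
v_3 = A·v_2 = (144, -88, -24).
v_4 = A·v_3 = (-544, -208, 160).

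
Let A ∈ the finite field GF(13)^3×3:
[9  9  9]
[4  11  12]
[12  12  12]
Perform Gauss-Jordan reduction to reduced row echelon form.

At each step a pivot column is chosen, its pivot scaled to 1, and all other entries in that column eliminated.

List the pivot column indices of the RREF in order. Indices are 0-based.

step 1: normalize row 0 (÷9) = (1, 1, 1)
  row 1: subtract 4×row0 = (0, 7, 8)
  row 2: subtract 12×row0 = (0, 0, 0)
step 2: normalize row 1 (÷7) = (0, 1, 3)
  row 0: subtract 1×row1 = (1, 0, 11)
skip col 2 (zero from row 2)

pivot columns: 0, 1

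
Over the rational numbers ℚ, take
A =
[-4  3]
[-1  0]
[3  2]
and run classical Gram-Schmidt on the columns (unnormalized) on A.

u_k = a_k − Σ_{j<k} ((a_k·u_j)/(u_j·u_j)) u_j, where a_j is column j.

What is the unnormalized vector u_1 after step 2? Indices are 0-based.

u_1 = (27/13, -3/13, 35/13)

Step 1: u_0 = a_0 = (-4, -1, 3).
Step 2: u_1 = a_1 − (-3/13)·u_0 = (27/13, -3/13, 35/13).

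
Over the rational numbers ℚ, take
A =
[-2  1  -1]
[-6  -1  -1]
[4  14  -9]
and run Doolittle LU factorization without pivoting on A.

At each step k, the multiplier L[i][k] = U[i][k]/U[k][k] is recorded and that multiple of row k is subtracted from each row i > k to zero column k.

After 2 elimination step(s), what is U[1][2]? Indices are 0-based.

Step 1: pivot at (0,0) is -2.
  row1 ← row1 − (3)·row0  ⇒  L[1][0]=3, U row1=(0, -4, 2)
  row2 ← row2 − (-2)·row0  ⇒  L[2][0]=-2, U row2=(0, 16, -11)
Step 2: pivot at (1,1) is -4.
  row2 ← row2 − (-4)·row1  ⇒  L[2][1]=-4, U row2=(0, 0, -3)

U[1][2] = 2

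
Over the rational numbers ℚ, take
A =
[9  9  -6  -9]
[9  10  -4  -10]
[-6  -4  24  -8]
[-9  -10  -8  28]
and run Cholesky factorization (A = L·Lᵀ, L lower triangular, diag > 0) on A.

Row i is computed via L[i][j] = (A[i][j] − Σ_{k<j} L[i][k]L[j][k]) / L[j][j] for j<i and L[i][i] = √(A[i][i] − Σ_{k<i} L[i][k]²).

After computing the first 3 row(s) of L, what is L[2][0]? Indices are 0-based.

L[2][0] = -2

Step 1: L[0][0] = √(9) = 3.
  L[1][0] = (9) / L[0][0] = 3.
Step 2: L[1][1] = √(1) = 1.
  L[2][0] = (-6) / L[0][0] = -2.
  L[2][1] = (2) / L[1][1] = 2.
Step 3: L[2][2] = √(16) = 4.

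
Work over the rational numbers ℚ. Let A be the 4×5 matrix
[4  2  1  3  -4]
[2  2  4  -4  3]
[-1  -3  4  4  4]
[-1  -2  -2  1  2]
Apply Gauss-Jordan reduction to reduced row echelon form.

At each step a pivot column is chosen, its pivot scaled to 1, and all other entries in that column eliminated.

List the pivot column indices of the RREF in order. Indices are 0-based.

step 1: normalize row 0 (÷4) = (1, 1/2, 1/4, 3/4, -1)
  row 1: subtract 2×row0 = (0, 1, 7/2, -11/2, 5)
  row 2: subtract -1×row0 = (0, -5/2, 17/4, 19/4, 3)
  row 3: subtract -1×row0 = (0, -3/2, -7/4, 7/4, 1)
step 2: normalize row 1 (÷1) = (0, 1, 7/2, -11/2, 5)
  row 0: subtract 1/2×row1 = (1, 0, -3/2, 7/2, -7/2)
  row 2: subtract -5/2×row1 = (0, 0, 13, -9, 31/2)
  row 3: subtract -3/2×row1 = (0, 0, 7/2, -13/2, 17/2)
step 3: normalize row 2 (÷13) = (0, 0, 1, -9/13, 31/26)
  row 0: subtract -3/2×row2 = (1, 0, 0, 32/13, -89/52)
  row 1: subtract 7/2×row2 = (0, 1, 0, -40/13, 43/52)
  row 3: subtract 7/2×row2 = (0, 0, 0, -53/13, 225/52)
step 4: normalize row 3 (÷-53/13) = (0, 0, 0, 1, -225/212)
  row 0: subtract 32/13×row3 = (1, 0, 0, 0, 191/212)
  row 1: subtract -40/13×row3 = (0, 1, 0, 0, -517/212)
  row 2: subtract -9/13×row3 = (0, 0, 1, 0, 97/212)

pivot columns: 0, 1, 2, 3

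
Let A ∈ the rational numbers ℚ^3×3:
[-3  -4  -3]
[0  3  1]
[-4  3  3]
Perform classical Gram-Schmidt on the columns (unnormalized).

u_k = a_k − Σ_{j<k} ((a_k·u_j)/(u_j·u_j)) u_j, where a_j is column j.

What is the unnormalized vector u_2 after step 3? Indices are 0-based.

u_2 = (-228/425, -19/17, 171/425)

Step 1: u_0 = a_0 = (-3, 0, -4).
Step 2: u_1 = a_1 − (0)·u_0 = (-4, 3, 3).
Step 3: u_2 = a_2 − (-3/25)·u_0 − (12/17)·u_1 = (-228/425, -19/17, 171/425).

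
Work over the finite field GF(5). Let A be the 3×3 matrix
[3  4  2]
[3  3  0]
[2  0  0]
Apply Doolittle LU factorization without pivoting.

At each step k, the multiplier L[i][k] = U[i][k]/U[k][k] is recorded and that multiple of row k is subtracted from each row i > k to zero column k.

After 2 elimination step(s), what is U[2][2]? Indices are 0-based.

[col 0] pivot 3
  R1 -= 1*R0 → (0, 4, 3)  (L[1][0] := 1)
  R2 -= 4*R0 → (0, 4, 2)  (L[2][0] := 4)
[col 1] pivot 4
  R2 -= 1*R1 → (0, 0, 4)  (L[2][1] := 1)

U[2][2] = 4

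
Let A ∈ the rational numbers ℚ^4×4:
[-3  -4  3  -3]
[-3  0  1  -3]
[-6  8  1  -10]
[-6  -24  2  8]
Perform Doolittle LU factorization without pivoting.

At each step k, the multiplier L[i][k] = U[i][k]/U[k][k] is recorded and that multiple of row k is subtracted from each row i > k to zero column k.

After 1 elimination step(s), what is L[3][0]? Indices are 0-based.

L[3][0] = 2

[col 0] pivot -3
  R1 -= 1*R0 → (0, 4, -2, 0)  (L[1][0] := 1)
  R2 -= 2*R0 → (0, 16, -5, -4)  (L[2][0] := 2)
  R3 -= 2*R0 → (0, -16, -4, 14)  (L[3][0] := 2)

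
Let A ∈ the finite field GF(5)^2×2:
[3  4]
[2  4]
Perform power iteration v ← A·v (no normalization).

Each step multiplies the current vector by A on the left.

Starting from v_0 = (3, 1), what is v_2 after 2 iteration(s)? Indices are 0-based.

v_0 = (3, 1).
v_1 = A·v_0 = (3, 0).
v_2 = A·v_1 = (4, 1).

v_2 = (4, 1)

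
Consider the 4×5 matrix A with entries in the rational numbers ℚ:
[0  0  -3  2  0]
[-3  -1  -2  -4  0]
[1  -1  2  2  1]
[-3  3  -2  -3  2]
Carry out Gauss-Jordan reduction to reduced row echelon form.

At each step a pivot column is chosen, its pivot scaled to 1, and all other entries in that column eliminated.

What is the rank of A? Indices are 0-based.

rank = 4

step 1: exchange rows 0,1
step 1: normalize row 0 (÷-3) = (1, 1/3, 2/3, 4/3, 0)
  row 2: subtract 1×row0 = (0, -4/3, 4/3, 2/3, 1)
  row 3: subtract -3×row0 = (0, 4, 0, 1, 2)
step 2: exchange rows 1,2
step 2: normalize row 1 (÷-4/3) = (0, 1, -1, -1/2, -3/4)
  row 0: subtract 1/3×row1 = (1, 0, 1, 3/2, 1/4)
  row 3: subtract 4×row1 = (0, 0, 4, 3, 5)
step 3: normalize row 2 (÷-3) = (0, 0, 1, -2/3, 0)
  row 0: subtract 1×row2 = (1, 0, 0, 13/6, 1/4)
  row 1: subtract -1×row2 = (0, 1, 0, -7/6, -3/4)
  row 3: subtract 4×row2 = (0, 0, 0, 17/3, 5)
step 4: normalize row 3 (÷17/3) = (0, 0, 0, 1, 15/17)
  row 0: subtract 13/6×row3 = (1, 0, 0, 0, -113/68)
  row 1: subtract -7/6×row3 = (0, 1, 0, 0, 19/68)
  row 2: subtract -2/3×row3 = (0, 0, 1, 0, 10/17)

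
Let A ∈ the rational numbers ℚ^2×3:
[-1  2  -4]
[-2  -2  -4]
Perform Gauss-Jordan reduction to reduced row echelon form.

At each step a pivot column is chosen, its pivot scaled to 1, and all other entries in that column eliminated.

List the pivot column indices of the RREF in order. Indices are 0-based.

pivot columns: 0, 1

pivot(0,0)=-1: scale R0 → (1, -2, 4)
  clear (1,0): R1 −= (-2)R0 → (0, -6, 4)
pivot(1,1)=-6: scale R1 → (0, 1, -2/3)
  clear (0,1): R0 −= (-2)R1 → (1, 0, 8/3)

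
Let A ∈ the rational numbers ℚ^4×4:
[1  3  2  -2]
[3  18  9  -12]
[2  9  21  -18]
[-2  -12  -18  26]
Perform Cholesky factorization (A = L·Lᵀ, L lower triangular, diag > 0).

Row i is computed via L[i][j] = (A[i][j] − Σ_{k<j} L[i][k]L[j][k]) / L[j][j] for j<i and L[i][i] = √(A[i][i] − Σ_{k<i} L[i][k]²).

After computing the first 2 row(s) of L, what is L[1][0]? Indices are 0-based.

Step 1: L[0][0] = √(1) = 1.
  L[1][0] = (3) / L[0][0] = 3.
Step 2: L[1][1] = √(9) = 3.

L[1][0] = 3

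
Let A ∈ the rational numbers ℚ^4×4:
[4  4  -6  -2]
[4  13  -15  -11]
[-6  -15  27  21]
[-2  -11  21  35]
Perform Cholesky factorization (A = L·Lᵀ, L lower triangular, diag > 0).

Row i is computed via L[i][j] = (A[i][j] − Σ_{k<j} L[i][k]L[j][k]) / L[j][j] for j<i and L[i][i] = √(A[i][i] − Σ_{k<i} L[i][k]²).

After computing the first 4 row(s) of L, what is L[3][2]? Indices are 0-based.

L[3][2] = 3

Step 1: L[0][0] = √(4) = 2.
  L[1][0] = (4) / L[0][0] = 2.
Step 2: L[1][1] = √(9) = 3.
  L[2][0] = (-6) / L[0][0] = -3.
  L[2][1] = (-9) / L[1][1] = -3.
Step 3: L[2][2] = √(9) = 3.
  L[3][0] = (-2) / L[0][0] = -1.
  L[3][1] = (-9) / L[1][1] = -3.
  L[3][2] = (9) / L[2][2] = 3.
Step 4: L[3][3] = √(16) = 4.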